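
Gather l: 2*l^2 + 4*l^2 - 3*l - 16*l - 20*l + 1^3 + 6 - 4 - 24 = 6*l^2 - 39*l - 21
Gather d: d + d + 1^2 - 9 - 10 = 2*d - 18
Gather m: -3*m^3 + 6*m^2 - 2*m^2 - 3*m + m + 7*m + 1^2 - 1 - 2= -3*m^3 + 4*m^2 + 5*m - 2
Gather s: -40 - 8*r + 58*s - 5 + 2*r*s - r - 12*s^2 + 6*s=-9*r - 12*s^2 + s*(2*r + 64) - 45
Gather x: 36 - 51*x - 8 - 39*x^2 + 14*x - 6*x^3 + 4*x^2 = -6*x^3 - 35*x^2 - 37*x + 28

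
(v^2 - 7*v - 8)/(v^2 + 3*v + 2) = (v - 8)/(v + 2)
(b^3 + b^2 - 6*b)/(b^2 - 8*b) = (b^2 + b - 6)/(b - 8)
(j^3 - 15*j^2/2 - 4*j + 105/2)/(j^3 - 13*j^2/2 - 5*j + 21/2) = (2*j^2 - j - 15)/(2*j^2 + j - 3)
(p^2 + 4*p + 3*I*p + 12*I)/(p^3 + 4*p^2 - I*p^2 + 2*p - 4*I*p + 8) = (p + 3*I)/(p^2 - I*p + 2)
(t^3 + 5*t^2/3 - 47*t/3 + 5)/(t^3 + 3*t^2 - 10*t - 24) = (3*t^2 + 14*t - 5)/(3*(t^2 + 6*t + 8))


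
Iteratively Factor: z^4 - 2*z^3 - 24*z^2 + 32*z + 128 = (z - 4)*(z^3 + 2*z^2 - 16*z - 32) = (z - 4)^2*(z^2 + 6*z + 8) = (z - 4)^2*(z + 2)*(z + 4)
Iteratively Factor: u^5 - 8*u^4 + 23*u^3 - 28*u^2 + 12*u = (u - 3)*(u^4 - 5*u^3 + 8*u^2 - 4*u) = (u - 3)*(u - 2)*(u^3 - 3*u^2 + 2*u) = (u - 3)*(u - 2)*(u - 1)*(u^2 - 2*u) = (u - 3)*(u - 2)^2*(u - 1)*(u)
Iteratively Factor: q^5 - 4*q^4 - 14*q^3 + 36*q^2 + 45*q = (q - 5)*(q^4 + q^3 - 9*q^2 - 9*q) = q*(q - 5)*(q^3 + q^2 - 9*q - 9) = q*(q - 5)*(q + 1)*(q^2 - 9) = q*(q - 5)*(q + 1)*(q + 3)*(q - 3)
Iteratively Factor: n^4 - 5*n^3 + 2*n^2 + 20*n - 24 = (n - 3)*(n^3 - 2*n^2 - 4*n + 8) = (n - 3)*(n - 2)*(n^2 - 4) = (n - 3)*(n - 2)^2*(n + 2)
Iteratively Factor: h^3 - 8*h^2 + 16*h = (h - 4)*(h^2 - 4*h) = h*(h - 4)*(h - 4)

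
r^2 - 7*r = r*(r - 7)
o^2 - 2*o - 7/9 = (o - 7/3)*(o + 1/3)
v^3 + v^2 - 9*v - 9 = (v - 3)*(v + 1)*(v + 3)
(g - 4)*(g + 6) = g^2 + 2*g - 24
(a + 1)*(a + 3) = a^2 + 4*a + 3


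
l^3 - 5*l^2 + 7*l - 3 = (l - 3)*(l - 1)^2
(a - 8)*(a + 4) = a^2 - 4*a - 32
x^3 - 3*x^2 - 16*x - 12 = (x - 6)*(x + 1)*(x + 2)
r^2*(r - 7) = r^3 - 7*r^2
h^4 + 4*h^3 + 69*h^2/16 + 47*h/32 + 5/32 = (h + 1/4)^2*(h + 1)*(h + 5/2)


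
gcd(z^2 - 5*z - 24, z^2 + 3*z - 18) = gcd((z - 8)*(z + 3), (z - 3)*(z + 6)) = 1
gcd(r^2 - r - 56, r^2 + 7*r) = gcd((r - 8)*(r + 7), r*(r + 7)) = r + 7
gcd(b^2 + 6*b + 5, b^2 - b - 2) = b + 1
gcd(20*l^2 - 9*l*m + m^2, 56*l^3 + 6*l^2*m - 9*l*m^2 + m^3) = 4*l - m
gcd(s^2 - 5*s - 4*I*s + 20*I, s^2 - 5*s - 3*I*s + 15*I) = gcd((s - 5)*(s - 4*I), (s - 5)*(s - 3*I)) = s - 5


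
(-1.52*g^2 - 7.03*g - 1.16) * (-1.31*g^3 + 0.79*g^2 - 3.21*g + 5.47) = 1.9912*g^5 + 8.0085*g^4 + 0.8451*g^3 + 13.3355*g^2 - 34.7305*g - 6.3452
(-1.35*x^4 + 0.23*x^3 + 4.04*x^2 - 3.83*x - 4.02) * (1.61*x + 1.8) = -2.1735*x^5 - 2.0597*x^4 + 6.9184*x^3 + 1.1057*x^2 - 13.3662*x - 7.236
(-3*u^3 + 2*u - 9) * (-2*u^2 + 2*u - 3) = 6*u^5 - 6*u^4 + 5*u^3 + 22*u^2 - 24*u + 27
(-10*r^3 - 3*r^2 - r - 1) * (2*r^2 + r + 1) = -20*r^5 - 16*r^4 - 15*r^3 - 6*r^2 - 2*r - 1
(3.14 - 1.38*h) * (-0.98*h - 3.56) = 1.3524*h^2 + 1.8356*h - 11.1784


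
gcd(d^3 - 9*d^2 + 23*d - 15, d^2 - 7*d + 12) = d - 3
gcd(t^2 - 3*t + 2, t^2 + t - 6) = t - 2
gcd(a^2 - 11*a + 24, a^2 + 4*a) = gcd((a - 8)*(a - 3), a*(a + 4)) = 1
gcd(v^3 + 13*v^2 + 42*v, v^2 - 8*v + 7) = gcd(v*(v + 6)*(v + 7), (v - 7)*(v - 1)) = 1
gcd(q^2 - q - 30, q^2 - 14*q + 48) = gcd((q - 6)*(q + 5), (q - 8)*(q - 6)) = q - 6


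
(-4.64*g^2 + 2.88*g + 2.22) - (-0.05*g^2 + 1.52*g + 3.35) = -4.59*g^2 + 1.36*g - 1.13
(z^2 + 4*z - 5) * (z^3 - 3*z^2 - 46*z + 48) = z^5 + z^4 - 63*z^3 - 121*z^2 + 422*z - 240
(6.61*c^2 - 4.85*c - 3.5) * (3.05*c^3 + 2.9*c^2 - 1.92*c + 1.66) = 20.1605*c^5 + 4.3765*c^4 - 37.4312*c^3 + 10.1346*c^2 - 1.331*c - 5.81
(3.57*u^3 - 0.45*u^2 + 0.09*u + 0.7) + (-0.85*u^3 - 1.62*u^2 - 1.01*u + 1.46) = 2.72*u^3 - 2.07*u^2 - 0.92*u + 2.16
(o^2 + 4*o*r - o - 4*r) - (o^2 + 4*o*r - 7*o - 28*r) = 6*o + 24*r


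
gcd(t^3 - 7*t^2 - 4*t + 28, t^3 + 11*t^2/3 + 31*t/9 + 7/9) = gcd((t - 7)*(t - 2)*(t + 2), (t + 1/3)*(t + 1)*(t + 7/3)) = 1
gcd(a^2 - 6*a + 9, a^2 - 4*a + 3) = a - 3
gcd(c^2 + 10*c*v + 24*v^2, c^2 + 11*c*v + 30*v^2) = c + 6*v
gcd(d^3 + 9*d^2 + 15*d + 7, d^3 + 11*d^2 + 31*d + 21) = d^2 + 8*d + 7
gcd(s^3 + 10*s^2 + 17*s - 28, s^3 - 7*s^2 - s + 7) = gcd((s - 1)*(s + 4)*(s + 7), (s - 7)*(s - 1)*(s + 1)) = s - 1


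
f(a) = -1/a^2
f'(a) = 2/a^3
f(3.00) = -0.11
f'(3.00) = 0.07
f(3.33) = -0.09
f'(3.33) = 0.05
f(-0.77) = -1.69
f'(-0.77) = -4.38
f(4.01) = -0.06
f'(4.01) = 0.03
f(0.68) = -2.16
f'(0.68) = 6.36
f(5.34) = -0.04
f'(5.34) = 0.01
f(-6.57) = -0.02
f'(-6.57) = -0.01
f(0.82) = -1.49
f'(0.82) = 3.63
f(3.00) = -0.11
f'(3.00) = 0.07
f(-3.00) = -0.11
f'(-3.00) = -0.07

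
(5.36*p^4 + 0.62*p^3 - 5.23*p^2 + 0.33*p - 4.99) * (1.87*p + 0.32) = 10.0232*p^5 + 2.8746*p^4 - 9.5817*p^3 - 1.0565*p^2 - 9.2257*p - 1.5968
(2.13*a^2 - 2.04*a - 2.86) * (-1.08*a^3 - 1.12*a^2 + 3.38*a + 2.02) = -2.3004*a^5 - 0.1824*a^4 + 12.573*a^3 + 0.610600000000001*a^2 - 13.7876*a - 5.7772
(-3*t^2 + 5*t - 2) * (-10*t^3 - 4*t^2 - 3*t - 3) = 30*t^5 - 38*t^4 + 9*t^3 + 2*t^2 - 9*t + 6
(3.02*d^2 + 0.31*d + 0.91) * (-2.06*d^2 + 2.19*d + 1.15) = -6.2212*d^4 + 5.9752*d^3 + 2.2773*d^2 + 2.3494*d + 1.0465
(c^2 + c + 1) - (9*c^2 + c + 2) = -8*c^2 - 1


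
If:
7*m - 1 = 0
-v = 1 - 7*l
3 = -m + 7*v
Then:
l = 71/343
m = 1/7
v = 22/49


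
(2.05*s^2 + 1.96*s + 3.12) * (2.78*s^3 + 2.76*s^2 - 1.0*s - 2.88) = 5.699*s^5 + 11.1068*s^4 + 12.0332*s^3 + 0.747200000000001*s^2 - 8.7648*s - 8.9856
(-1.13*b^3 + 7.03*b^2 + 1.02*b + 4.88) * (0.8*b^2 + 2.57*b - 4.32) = -0.904*b^5 + 2.7199*b^4 + 23.7647*b^3 - 23.8442*b^2 + 8.1352*b - 21.0816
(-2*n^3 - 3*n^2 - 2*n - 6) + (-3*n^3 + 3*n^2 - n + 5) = -5*n^3 - 3*n - 1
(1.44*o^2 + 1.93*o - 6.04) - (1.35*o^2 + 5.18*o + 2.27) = 0.0899999999999999*o^2 - 3.25*o - 8.31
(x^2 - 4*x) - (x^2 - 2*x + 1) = -2*x - 1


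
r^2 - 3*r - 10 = (r - 5)*(r + 2)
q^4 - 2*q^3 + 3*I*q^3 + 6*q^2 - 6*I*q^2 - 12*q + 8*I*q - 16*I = (q - 2)*(q - 2*I)*(q + I)*(q + 4*I)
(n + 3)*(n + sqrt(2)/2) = n^2 + sqrt(2)*n/2 + 3*n + 3*sqrt(2)/2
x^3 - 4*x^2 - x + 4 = (x - 4)*(x - 1)*(x + 1)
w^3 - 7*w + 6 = (w - 2)*(w - 1)*(w + 3)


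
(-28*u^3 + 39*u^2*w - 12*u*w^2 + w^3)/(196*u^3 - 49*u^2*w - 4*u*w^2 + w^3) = (-u + w)/(7*u + w)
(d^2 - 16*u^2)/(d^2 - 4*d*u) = (d + 4*u)/d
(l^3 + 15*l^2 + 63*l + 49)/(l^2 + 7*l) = l + 8 + 7/l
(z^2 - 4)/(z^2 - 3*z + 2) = (z + 2)/(z - 1)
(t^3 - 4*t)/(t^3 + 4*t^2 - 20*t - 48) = t*(t - 2)/(t^2 + 2*t - 24)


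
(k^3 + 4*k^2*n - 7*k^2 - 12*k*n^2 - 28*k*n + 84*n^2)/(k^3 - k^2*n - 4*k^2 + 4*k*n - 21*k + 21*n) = (k^2 + 4*k*n - 12*n^2)/(k^2 - k*n + 3*k - 3*n)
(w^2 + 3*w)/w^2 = (w + 3)/w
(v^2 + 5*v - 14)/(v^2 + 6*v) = (v^2 + 5*v - 14)/(v*(v + 6))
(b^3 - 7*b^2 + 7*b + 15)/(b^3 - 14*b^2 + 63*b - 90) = (b + 1)/(b - 6)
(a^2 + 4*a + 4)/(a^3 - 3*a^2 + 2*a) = (a^2 + 4*a + 4)/(a*(a^2 - 3*a + 2))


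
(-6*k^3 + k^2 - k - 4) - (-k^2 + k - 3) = -6*k^3 + 2*k^2 - 2*k - 1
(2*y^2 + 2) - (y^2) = y^2 + 2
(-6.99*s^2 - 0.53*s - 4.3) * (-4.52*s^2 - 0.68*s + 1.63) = 31.5948*s^4 + 7.1488*s^3 + 8.4027*s^2 + 2.0601*s - 7.009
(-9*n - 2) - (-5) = 3 - 9*n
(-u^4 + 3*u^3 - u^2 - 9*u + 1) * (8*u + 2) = -8*u^5 + 22*u^4 - 2*u^3 - 74*u^2 - 10*u + 2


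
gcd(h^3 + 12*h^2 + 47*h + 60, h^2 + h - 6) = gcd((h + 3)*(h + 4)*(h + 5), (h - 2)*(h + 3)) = h + 3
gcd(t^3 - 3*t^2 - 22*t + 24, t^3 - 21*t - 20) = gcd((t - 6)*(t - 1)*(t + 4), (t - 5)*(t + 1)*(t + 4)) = t + 4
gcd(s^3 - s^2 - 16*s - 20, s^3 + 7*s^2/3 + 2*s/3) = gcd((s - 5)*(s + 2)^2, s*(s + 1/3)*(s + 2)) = s + 2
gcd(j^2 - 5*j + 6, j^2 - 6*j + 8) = j - 2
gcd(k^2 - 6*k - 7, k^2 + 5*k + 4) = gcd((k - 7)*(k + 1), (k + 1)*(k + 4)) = k + 1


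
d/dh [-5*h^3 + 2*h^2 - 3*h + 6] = -15*h^2 + 4*h - 3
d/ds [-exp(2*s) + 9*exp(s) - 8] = (9 - 2*exp(s))*exp(s)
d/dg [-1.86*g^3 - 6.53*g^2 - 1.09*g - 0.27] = -5.58*g^2 - 13.06*g - 1.09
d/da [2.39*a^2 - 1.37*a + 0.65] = 4.78*a - 1.37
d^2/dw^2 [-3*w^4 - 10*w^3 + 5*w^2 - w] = -36*w^2 - 60*w + 10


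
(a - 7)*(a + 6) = a^2 - a - 42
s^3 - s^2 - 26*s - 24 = (s - 6)*(s + 1)*(s + 4)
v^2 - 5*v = v*(v - 5)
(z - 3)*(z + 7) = z^2 + 4*z - 21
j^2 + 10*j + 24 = (j + 4)*(j + 6)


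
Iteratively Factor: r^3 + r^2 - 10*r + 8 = (r - 2)*(r^2 + 3*r - 4) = (r - 2)*(r + 4)*(r - 1)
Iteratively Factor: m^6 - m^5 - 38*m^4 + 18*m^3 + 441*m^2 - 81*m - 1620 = (m - 3)*(m^5 + 2*m^4 - 32*m^3 - 78*m^2 + 207*m + 540) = (m - 3)*(m + 4)*(m^4 - 2*m^3 - 24*m^2 + 18*m + 135) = (m - 3)*(m + 3)*(m + 4)*(m^3 - 5*m^2 - 9*m + 45) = (m - 3)^2*(m + 3)*(m + 4)*(m^2 - 2*m - 15) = (m - 3)^2*(m + 3)^2*(m + 4)*(m - 5)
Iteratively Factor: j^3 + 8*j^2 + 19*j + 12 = (j + 4)*(j^2 + 4*j + 3) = (j + 3)*(j + 4)*(j + 1)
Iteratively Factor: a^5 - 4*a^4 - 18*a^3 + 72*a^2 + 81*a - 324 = (a + 3)*(a^4 - 7*a^3 + 3*a^2 + 63*a - 108) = (a + 3)^2*(a^3 - 10*a^2 + 33*a - 36) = (a - 4)*(a + 3)^2*(a^2 - 6*a + 9) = (a - 4)*(a - 3)*(a + 3)^2*(a - 3)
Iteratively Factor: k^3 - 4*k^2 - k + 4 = (k + 1)*(k^2 - 5*k + 4) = (k - 4)*(k + 1)*(k - 1)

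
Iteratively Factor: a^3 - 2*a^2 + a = (a)*(a^2 - 2*a + 1) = a*(a - 1)*(a - 1)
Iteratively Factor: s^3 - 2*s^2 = (s)*(s^2 - 2*s) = s^2*(s - 2)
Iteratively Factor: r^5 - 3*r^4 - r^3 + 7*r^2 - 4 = (r + 1)*(r^4 - 4*r^3 + 3*r^2 + 4*r - 4) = (r - 1)*(r + 1)*(r^3 - 3*r^2 + 4) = (r - 1)*(r + 1)^2*(r^2 - 4*r + 4) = (r - 2)*(r - 1)*(r + 1)^2*(r - 2)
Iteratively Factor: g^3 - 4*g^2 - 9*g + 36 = (g + 3)*(g^2 - 7*g + 12) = (g - 4)*(g + 3)*(g - 3)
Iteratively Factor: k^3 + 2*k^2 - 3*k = (k - 1)*(k^2 + 3*k) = (k - 1)*(k + 3)*(k)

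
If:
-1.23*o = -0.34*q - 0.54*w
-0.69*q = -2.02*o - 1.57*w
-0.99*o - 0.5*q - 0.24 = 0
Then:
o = -0.09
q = -0.30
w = -0.02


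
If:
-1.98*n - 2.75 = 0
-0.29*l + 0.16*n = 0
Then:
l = -0.77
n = -1.39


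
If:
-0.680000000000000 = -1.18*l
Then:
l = 0.58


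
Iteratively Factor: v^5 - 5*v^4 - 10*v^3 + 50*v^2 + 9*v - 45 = (v - 5)*(v^4 - 10*v^2 + 9) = (v - 5)*(v - 1)*(v^3 + v^2 - 9*v - 9) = (v - 5)*(v - 3)*(v - 1)*(v^2 + 4*v + 3) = (v - 5)*(v - 3)*(v - 1)*(v + 3)*(v + 1)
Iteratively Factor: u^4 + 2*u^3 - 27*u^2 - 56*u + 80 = (u + 4)*(u^3 - 2*u^2 - 19*u + 20) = (u + 4)^2*(u^2 - 6*u + 5) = (u - 5)*(u + 4)^2*(u - 1)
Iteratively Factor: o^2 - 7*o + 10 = (o - 5)*(o - 2)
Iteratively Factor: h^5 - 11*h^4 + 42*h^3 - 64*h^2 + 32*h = (h - 4)*(h^4 - 7*h^3 + 14*h^2 - 8*h) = h*(h - 4)*(h^3 - 7*h^2 + 14*h - 8) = h*(h - 4)^2*(h^2 - 3*h + 2) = h*(h - 4)^2*(h - 2)*(h - 1)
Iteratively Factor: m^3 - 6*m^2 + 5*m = (m)*(m^2 - 6*m + 5) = m*(m - 5)*(m - 1)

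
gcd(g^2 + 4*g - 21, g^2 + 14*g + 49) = g + 7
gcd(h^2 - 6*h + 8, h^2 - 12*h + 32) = h - 4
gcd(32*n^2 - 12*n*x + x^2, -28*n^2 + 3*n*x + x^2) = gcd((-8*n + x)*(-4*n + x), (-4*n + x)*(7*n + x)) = -4*n + x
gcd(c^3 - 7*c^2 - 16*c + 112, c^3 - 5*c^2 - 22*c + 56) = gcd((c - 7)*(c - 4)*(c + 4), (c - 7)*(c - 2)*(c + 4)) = c^2 - 3*c - 28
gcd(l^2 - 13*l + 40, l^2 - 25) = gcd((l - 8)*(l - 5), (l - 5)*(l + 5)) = l - 5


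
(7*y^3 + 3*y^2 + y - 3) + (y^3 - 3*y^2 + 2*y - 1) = 8*y^3 + 3*y - 4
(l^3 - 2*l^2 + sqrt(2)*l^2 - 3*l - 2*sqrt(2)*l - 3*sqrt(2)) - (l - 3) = l^3 - 2*l^2 + sqrt(2)*l^2 - 4*l - 2*sqrt(2)*l - 3*sqrt(2) + 3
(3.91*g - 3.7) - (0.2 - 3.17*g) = 7.08*g - 3.9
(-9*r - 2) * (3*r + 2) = -27*r^2 - 24*r - 4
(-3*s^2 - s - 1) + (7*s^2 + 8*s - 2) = 4*s^2 + 7*s - 3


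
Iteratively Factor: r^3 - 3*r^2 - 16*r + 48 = (r - 4)*(r^2 + r - 12) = (r - 4)*(r - 3)*(r + 4)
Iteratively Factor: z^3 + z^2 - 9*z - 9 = (z + 3)*(z^2 - 2*z - 3) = (z + 1)*(z + 3)*(z - 3)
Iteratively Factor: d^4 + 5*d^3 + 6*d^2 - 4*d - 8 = (d + 2)*(d^3 + 3*d^2 - 4) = (d - 1)*(d + 2)*(d^2 + 4*d + 4) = (d - 1)*(d + 2)^2*(d + 2)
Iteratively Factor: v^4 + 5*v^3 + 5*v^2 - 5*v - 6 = (v + 3)*(v^3 + 2*v^2 - v - 2) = (v + 1)*(v + 3)*(v^2 + v - 2) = (v - 1)*(v + 1)*(v + 3)*(v + 2)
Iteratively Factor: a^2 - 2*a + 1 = (a - 1)*(a - 1)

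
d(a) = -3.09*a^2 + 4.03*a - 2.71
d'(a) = 4.03 - 6.18*a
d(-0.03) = -2.83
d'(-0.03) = 4.22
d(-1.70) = -18.49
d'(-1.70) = 14.54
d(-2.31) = -28.51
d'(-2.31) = 18.31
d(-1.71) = -18.64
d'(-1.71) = 14.60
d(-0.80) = -7.91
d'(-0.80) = 8.97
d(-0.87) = -8.55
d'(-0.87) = 9.41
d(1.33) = -2.82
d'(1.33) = -4.19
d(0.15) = -2.18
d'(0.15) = 3.10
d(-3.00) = -42.61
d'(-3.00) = 22.57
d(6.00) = -89.77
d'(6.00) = -33.05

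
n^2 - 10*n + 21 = (n - 7)*(n - 3)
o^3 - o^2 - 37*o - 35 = (o - 7)*(o + 1)*(o + 5)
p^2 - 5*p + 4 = (p - 4)*(p - 1)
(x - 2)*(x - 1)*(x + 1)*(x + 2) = x^4 - 5*x^2 + 4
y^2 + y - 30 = (y - 5)*(y + 6)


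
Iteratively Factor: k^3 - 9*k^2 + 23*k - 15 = (k - 1)*(k^2 - 8*k + 15) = (k - 5)*(k - 1)*(k - 3)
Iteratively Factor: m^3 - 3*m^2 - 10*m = (m)*(m^2 - 3*m - 10) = m*(m - 5)*(m + 2)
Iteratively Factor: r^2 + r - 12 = (r - 3)*(r + 4)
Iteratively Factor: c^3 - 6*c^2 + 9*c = (c - 3)*(c^2 - 3*c) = c*(c - 3)*(c - 3)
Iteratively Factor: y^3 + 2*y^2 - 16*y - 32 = (y + 2)*(y^2 - 16) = (y + 2)*(y + 4)*(y - 4)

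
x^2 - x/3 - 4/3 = (x - 4/3)*(x + 1)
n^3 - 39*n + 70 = (n - 5)*(n - 2)*(n + 7)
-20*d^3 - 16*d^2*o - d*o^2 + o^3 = (-5*d + o)*(2*d + o)^2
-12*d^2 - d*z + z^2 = (-4*d + z)*(3*d + z)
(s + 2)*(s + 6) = s^2 + 8*s + 12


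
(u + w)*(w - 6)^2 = u*w^2 - 12*u*w + 36*u + w^3 - 12*w^2 + 36*w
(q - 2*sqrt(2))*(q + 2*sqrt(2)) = q^2 - 8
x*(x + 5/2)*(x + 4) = x^3 + 13*x^2/2 + 10*x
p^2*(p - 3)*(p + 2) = p^4 - p^3 - 6*p^2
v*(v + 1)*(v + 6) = v^3 + 7*v^2 + 6*v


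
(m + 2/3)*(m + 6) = m^2 + 20*m/3 + 4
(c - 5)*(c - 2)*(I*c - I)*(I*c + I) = -c^4 + 7*c^3 - 9*c^2 - 7*c + 10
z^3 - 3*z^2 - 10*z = z*(z - 5)*(z + 2)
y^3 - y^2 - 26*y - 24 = (y - 6)*(y + 1)*(y + 4)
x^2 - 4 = (x - 2)*(x + 2)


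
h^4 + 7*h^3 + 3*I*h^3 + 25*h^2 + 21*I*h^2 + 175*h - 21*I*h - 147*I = (h + 7)*(h - 3*I)*(h - I)*(h + 7*I)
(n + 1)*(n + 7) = n^2 + 8*n + 7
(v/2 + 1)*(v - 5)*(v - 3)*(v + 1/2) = v^4/2 - 11*v^3/4 - 2*v^2 + 59*v/4 + 15/2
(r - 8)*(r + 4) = r^2 - 4*r - 32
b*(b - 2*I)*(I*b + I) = I*b^3 + 2*b^2 + I*b^2 + 2*b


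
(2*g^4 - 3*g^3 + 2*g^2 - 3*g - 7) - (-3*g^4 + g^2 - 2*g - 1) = 5*g^4 - 3*g^3 + g^2 - g - 6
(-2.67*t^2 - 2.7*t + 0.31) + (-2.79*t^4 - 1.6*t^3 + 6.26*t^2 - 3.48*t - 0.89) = -2.79*t^4 - 1.6*t^3 + 3.59*t^2 - 6.18*t - 0.58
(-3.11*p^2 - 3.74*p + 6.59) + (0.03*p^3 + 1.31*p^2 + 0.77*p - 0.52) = 0.03*p^3 - 1.8*p^2 - 2.97*p + 6.07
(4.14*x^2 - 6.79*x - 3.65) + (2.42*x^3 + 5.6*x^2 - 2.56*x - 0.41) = 2.42*x^3 + 9.74*x^2 - 9.35*x - 4.06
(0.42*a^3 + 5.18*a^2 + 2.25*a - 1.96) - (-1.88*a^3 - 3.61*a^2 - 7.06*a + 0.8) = 2.3*a^3 + 8.79*a^2 + 9.31*a - 2.76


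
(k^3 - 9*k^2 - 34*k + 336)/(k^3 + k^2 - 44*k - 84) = (k - 8)/(k + 2)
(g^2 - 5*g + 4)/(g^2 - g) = (g - 4)/g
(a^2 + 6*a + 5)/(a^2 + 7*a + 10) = (a + 1)/(a + 2)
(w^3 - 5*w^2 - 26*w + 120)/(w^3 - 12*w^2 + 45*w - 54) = (w^2 + w - 20)/(w^2 - 6*w + 9)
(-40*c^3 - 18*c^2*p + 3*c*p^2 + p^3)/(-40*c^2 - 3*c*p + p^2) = (-8*c^2 - 2*c*p + p^2)/(-8*c + p)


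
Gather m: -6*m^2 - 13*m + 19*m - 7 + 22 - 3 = -6*m^2 + 6*m + 12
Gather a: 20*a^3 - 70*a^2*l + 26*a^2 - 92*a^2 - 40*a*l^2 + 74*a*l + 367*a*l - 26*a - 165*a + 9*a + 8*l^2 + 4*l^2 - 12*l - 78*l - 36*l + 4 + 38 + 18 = 20*a^3 + a^2*(-70*l - 66) + a*(-40*l^2 + 441*l - 182) + 12*l^2 - 126*l + 60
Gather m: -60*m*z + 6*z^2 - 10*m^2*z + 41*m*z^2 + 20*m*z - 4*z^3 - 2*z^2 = -10*m^2*z + m*(41*z^2 - 40*z) - 4*z^3 + 4*z^2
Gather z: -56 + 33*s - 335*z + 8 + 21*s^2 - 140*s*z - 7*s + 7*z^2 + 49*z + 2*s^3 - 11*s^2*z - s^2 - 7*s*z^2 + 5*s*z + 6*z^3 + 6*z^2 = 2*s^3 + 20*s^2 + 26*s + 6*z^3 + z^2*(13 - 7*s) + z*(-11*s^2 - 135*s - 286) - 48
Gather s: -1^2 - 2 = -3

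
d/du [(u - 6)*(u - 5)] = 2*u - 11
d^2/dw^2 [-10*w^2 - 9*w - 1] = -20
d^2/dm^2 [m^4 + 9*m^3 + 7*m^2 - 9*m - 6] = 12*m^2 + 54*m + 14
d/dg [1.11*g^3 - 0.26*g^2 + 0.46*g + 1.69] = 3.33*g^2 - 0.52*g + 0.46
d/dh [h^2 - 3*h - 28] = 2*h - 3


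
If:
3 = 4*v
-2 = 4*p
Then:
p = -1/2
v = 3/4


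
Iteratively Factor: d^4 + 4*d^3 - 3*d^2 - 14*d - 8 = (d + 1)*(d^3 + 3*d^2 - 6*d - 8) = (d + 1)*(d + 4)*(d^2 - d - 2) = (d - 2)*(d + 1)*(d + 4)*(d + 1)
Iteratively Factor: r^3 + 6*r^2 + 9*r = (r + 3)*(r^2 + 3*r) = r*(r + 3)*(r + 3)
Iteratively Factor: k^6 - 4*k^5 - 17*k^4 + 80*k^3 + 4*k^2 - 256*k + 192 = (k - 2)*(k^5 - 2*k^4 - 21*k^3 + 38*k^2 + 80*k - 96) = (k - 2)*(k + 2)*(k^4 - 4*k^3 - 13*k^2 + 64*k - 48) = (k - 4)*(k - 2)*(k + 2)*(k^3 - 13*k + 12) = (k - 4)*(k - 3)*(k - 2)*(k + 2)*(k^2 + 3*k - 4) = (k - 4)*(k - 3)*(k - 2)*(k + 2)*(k + 4)*(k - 1)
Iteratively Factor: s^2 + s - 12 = (s + 4)*(s - 3)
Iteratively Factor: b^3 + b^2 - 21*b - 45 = (b + 3)*(b^2 - 2*b - 15) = (b + 3)^2*(b - 5)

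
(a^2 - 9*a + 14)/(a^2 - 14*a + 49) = (a - 2)/(a - 7)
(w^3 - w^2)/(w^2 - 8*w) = w*(w - 1)/(w - 8)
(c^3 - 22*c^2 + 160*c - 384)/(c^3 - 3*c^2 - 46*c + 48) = (c^2 - 14*c + 48)/(c^2 + 5*c - 6)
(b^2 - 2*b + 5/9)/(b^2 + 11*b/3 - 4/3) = (b - 5/3)/(b + 4)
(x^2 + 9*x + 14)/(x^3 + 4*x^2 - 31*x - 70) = 1/(x - 5)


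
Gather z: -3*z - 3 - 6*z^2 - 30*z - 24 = -6*z^2 - 33*z - 27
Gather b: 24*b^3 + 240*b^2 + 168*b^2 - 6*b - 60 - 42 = 24*b^3 + 408*b^2 - 6*b - 102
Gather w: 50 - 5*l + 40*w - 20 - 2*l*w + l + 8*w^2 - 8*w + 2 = -4*l + 8*w^2 + w*(32 - 2*l) + 32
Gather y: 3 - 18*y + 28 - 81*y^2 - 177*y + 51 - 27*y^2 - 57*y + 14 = -108*y^2 - 252*y + 96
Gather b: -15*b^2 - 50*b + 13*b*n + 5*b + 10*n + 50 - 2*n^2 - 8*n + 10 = -15*b^2 + b*(13*n - 45) - 2*n^2 + 2*n + 60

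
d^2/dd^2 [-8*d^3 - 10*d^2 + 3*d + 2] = -48*d - 20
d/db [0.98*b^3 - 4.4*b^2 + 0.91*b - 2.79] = 2.94*b^2 - 8.8*b + 0.91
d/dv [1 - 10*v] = -10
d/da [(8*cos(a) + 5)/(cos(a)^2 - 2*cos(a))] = 2*(-5*sin(a)^3/cos(a)^2 - sin(a) + 5*tan(a))/(cos(a) - 2)^2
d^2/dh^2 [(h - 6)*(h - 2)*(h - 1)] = 6*h - 18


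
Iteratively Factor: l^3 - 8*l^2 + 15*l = (l)*(l^2 - 8*l + 15) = l*(l - 5)*(l - 3)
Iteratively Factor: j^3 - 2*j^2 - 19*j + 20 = (j - 1)*(j^2 - j - 20) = (j - 5)*(j - 1)*(j + 4)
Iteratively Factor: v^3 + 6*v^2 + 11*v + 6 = (v + 3)*(v^2 + 3*v + 2) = (v + 1)*(v + 3)*(v + 2)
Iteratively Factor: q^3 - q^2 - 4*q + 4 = (q - 2)*(q^2 + q - 2) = (q - 2)*(q - 1)*(q + 2)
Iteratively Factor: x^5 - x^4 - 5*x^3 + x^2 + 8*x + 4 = (x + 1)*(x^4 - 2*x^3 - 3*x^2 + 4*x + 4) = (x - 2)*(x + 1)*(x^3 - 3*x - 2) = (x - 2)*(x + 1)^2*(x^2 - x - 2) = (x - 2)^2*(x + 1)^2*(x + 1)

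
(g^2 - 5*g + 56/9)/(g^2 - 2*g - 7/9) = (3*g - 8)/(3*g + 1)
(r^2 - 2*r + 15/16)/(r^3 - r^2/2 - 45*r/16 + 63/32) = 2*(4*r - 5)/(8*r^2 + 2*r - 21)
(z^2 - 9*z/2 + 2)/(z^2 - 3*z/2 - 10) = (2*z - 1)/(2*z + 5)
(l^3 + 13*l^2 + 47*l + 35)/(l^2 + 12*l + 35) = l + 1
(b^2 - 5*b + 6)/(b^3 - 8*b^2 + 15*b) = (b - 2)/(b*(b - 5))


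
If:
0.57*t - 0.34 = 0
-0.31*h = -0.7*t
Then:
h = 1.35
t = 0.60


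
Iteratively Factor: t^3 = (t)*(t^2) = t^2*(t)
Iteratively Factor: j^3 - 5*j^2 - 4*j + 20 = (j + 2)*(j^2 - 7*j + 10) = (j - 2)*(j + 2)*(j - 5)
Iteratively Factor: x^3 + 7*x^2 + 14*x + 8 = (x + 1)*(x^2 + 6*x + 8) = (x + 1)*(x + 4)*(x + 2)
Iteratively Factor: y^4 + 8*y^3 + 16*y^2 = (y + 4)*(y^3 + 4*y^2) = y*(y + 4)*(y^2 + 4*y) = y*(y + 4)^2*(y)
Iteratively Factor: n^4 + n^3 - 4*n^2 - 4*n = (n)*(n^3 + n^2 - 4*n - 4) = n*(n + 2)*(n^2 - n - 2) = n*(n + 1)*(n + 2)*(n - 2)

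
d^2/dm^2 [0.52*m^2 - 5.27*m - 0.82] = 1.04000000000000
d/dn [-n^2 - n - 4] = -2*n - 1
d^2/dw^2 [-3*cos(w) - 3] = 3*cos(w)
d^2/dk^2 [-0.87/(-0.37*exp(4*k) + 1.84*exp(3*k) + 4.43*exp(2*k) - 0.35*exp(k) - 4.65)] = ((-5.1504*exp(3*k) + 14.4072*exp(2*k) + 15.4164*exp(k) - 0.3045)*(0.37*exp(4*k) - 1.84*exp(3*k) - 4.43*exp(2*k) + 0.35*exp(k) + 4.65) + 0.87*(1.48*exp(3*k) - 5.52*exp(2*k) - 8.86*exp(k) + 0.35)*(2.96*exp(3*k) - 11.04*exp(2*k) - 17.72*exp(k) + 0.7)*exp(k))*exp(k)/(0.37*exp(4*k) - 1.84*exp(3*k) - 4.43*exp(2*k) + 0.35*exp(k) + 4.65)^3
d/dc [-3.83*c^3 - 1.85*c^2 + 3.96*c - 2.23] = -11.49*c^2 - 3.7*c + 3.96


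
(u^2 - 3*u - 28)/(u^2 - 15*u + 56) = (u + 4)/(u - 8)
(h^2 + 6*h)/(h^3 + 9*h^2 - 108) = h/(h^2 + 3*h - 18)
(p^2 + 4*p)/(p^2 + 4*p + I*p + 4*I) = p/(p + I)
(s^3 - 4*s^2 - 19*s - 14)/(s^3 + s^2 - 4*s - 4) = (s - 7)/(s - 2)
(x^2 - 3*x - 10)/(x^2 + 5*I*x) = (x^2 - 3*x - 10)/(x*(x + 5*I))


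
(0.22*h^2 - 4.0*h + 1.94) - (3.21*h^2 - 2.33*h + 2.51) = -2.99*h^2 - 1.67*h - 0.57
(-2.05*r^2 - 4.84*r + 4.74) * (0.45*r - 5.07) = -0.9225*r^3 + 8.2155*r^2 + 26.6718*r - 24.0318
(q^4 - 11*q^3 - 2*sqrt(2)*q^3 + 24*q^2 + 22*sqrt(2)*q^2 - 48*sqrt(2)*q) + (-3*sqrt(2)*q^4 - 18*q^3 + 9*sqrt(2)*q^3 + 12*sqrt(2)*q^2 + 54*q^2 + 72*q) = -3*sqrt(2)*q^4 + q^4 - 29*q^3 + 7*sqrt(2)*q^3 + 34*sqrt(2)*q^2 + 78*q^2 - 48*sqrt(2)*q + 72*q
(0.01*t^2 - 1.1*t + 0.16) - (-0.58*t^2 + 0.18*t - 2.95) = 0.59*t^2 - 1.28*t + 3.11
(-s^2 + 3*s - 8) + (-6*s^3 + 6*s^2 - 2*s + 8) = -6*s^3 + 5*s^2 + s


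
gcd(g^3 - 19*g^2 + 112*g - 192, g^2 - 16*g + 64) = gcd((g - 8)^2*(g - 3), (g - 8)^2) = g^2 - 16*g + 64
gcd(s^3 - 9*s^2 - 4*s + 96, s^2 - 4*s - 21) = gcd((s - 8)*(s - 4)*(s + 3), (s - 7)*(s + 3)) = s + 3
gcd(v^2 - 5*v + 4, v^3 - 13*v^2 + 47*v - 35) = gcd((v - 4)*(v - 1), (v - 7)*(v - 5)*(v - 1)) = v - 1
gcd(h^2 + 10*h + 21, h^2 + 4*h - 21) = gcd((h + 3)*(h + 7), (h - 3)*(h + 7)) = h + 7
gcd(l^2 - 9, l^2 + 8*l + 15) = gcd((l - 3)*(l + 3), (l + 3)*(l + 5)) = l + 3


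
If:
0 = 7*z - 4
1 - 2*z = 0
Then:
No Solution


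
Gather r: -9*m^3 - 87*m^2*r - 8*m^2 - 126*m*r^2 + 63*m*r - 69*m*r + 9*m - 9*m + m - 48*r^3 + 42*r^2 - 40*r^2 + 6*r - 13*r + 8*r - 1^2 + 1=-9*m^3 - 8*m^2 + m - 48*r^3 + r^2*(2 - 126*m) + r*(-87*m^2 - 6*m + 1)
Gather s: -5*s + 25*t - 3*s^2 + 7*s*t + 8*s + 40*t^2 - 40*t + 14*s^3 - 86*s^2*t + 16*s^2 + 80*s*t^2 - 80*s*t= 14*s^3 + s^2*(13 - 86*t) + s*(80*t^2 - 73*t + 3) + 40*t^2 - 15*t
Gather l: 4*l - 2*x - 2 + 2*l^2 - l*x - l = 2*l^2 + l*(3 - x) - 2*x - 2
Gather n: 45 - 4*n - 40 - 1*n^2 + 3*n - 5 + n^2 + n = 0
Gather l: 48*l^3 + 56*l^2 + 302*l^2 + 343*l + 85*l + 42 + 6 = 48*l^3 + 358*l^2 + 428*l + 48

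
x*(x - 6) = x^2 - 6*x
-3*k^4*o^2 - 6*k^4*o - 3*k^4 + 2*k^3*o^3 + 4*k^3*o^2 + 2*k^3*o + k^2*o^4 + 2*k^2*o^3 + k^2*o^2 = (-k + o)*(3*k + o)*(k*o + k)^2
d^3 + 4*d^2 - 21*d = d*(d - 3)*(d + 7)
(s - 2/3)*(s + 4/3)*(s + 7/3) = s^3 + 3*s^2 + 2*s/3 - 56/27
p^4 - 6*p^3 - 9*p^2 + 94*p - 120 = (p - 5)*(p - 3)*(p - 2)*(p + 4)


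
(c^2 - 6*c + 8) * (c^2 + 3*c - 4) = c^4 - 3*c^3 - 14*c^2 + 48*c - 32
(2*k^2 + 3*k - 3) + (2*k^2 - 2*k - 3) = 4*k^2 + k - 6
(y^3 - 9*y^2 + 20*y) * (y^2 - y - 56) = y^5 - 10*y^4 - 27*y^3 + 484*y^2 - 1120*y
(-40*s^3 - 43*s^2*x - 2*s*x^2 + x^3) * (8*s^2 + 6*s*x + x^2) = -320*s^5 - 584*s^4*x - 314*s^3*x^2 - 47*s^2*x^3 + 4*s*x^4 + x^5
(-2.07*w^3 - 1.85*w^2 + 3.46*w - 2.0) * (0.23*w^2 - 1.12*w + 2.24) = -0.4761*w^5 + 1.8929*w^4 - 1.769*w^3 - 8.4792*w^2 + 9.9904*w - 4.48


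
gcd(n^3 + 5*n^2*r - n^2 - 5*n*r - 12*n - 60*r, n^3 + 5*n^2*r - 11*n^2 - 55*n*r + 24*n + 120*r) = n + 5*r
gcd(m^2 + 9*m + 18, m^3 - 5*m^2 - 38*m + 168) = m + 6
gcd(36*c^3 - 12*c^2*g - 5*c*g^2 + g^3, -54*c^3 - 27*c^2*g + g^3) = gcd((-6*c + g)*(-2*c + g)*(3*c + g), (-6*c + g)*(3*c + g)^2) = 18*c^2 + 3*c*g - g^2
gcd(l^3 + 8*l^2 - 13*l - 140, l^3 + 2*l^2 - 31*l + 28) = l^2 + 3*l - 28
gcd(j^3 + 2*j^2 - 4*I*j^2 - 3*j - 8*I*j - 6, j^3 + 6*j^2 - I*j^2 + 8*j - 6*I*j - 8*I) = j^2 + j*(2 - I) - 2*I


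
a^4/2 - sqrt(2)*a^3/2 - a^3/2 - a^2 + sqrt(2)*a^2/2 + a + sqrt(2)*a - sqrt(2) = (a/2 + sqrt(2)/2)*(a - 1)*(a - sqrt(2))^2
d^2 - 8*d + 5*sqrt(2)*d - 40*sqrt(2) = (d - 8)*(d + 5*sqrt(2))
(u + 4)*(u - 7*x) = u^2 - 7*u*x + 4*u - 28*x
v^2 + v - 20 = (v - 4)*(v + 5)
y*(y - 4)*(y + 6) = y^3 + 2*y^2 - 24*y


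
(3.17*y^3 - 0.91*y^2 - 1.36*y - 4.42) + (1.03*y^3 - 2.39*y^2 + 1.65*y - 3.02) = 4.2*y^3 - 3.3*y^2 + 0.29*y - 7.44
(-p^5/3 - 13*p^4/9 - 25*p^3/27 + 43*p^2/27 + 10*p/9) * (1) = -p^5/3 - 13*p^4/9 - 25*p^3/27 + 43*p^2/27 + 10*p/9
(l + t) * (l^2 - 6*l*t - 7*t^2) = l^3 - 5*l^2*t - 13*l*t^2 - 7*t^3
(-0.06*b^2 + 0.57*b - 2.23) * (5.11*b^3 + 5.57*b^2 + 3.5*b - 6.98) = -0.3066*b^5 + 2.5785*b^4 - 8.4304*b^3 - 10.0073*b^2 - 11.7836*b + 15.5654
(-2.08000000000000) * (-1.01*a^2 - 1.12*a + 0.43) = 2.1008*a^2 + 2.3296*a - 0.8944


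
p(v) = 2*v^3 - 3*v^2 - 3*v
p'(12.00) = 789.00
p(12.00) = 2988.00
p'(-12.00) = 933.00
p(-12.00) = -3852.00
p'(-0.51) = 1.62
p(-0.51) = 0.48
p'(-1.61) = 22.21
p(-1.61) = -11.29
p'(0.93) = -3.39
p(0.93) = -3.78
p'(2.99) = 32.70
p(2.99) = 17.67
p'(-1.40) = 17.16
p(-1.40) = -7.17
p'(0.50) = -4.50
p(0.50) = -2.00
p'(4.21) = 78.08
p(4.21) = 83.43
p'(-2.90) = 64.86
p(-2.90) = -65.31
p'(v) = 6*v^2 - 6*v - 3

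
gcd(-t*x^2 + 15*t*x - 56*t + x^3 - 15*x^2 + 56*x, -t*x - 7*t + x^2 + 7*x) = -t + x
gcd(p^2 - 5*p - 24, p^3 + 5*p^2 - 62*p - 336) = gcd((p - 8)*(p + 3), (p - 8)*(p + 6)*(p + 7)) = p - 8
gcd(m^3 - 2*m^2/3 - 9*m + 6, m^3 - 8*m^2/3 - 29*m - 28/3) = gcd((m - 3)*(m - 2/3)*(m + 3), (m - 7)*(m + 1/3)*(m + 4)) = 1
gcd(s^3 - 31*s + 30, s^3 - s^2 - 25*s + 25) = s^2 - 6*s + 5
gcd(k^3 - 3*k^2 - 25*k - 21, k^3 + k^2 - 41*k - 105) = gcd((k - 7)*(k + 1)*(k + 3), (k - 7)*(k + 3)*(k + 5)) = k^2 - 4*k - 21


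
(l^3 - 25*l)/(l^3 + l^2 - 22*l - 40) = l*(l + 5)/(l^2 + 6*l + 8)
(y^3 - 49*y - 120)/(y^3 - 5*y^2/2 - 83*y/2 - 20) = 2*(y + 3)/(2*y + 1)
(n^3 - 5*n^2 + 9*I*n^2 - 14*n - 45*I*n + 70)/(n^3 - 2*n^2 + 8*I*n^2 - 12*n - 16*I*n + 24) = (n^2 + n*(-5 + 7*I) - 35*I)/(n^2 + n*(-2 + 6*I) - 12*I)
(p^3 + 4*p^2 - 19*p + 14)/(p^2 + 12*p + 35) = (p^2 - 3*p + 2)/(p + 5)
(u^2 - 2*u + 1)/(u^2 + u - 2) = (u - 1)/(u + 2)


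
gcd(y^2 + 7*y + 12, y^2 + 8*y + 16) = y + 4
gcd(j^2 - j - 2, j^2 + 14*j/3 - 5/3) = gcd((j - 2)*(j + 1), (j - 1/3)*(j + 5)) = 1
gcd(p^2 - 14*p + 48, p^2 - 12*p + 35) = 1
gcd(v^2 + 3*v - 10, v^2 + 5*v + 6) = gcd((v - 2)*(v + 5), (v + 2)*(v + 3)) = 1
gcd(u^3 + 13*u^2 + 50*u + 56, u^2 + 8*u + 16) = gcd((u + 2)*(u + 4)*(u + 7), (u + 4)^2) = u + 4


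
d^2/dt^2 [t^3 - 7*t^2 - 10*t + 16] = 6*t - 14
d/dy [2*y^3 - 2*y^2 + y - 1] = 6*y^2 - 4*y + 1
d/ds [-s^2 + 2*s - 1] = 2 - 2*s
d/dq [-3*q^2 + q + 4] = 1 - 6*q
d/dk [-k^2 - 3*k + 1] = -2*k - 3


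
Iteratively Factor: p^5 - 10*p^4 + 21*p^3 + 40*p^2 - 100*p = (p + 2)*(p^4 - 12*p^3 + 45*p^2 - 50*p) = (p - 5)*(p + 2)*(p^3 - 7*p^2 + 10*p) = (p - 5)^2*(p + 2)*(p^2 - 2*p) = p*(p - 5)^2*(p + 2)*(p - 2)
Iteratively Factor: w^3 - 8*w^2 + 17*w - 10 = (w - 2)*(w^2 - 6*w + 5) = (w - 2)*(w - 1)*(w - 5)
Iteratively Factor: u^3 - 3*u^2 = (u)*(u^2 - 3*u) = u^2*(u - 3)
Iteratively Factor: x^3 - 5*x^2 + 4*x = (x - 1)*(x^2 - 4*x) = x*(x - 1)*(x - 4)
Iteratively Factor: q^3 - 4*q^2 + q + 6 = (q - 3)*(q^2 - q - 2) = (q - 3)*(q - 2)*(q + 1)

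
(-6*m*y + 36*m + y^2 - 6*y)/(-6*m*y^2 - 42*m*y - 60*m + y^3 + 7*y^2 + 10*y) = (y - 6)/(y^2 + 7*y + 10)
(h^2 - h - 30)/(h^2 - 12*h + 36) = (h + 5)/(h - 6)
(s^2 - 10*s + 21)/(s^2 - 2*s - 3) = (s - 7)/(s + 1)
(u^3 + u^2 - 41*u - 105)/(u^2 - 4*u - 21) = u + 5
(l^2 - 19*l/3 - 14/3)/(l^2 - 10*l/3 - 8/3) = (l - 7)/(l - 4)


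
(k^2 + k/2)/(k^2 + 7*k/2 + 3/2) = k/(k + 3)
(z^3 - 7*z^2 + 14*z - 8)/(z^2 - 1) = (z^2 - 6*z + 8)/(z + 1)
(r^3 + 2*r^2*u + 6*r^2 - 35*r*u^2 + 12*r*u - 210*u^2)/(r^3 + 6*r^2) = 1 + 2*u/r - 35*u^2/r^2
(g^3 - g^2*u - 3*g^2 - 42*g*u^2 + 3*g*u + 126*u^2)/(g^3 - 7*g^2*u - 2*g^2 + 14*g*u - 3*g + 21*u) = (g + 6*u)/(g + 1)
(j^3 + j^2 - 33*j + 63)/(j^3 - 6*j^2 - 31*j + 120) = (j^2 + 4*j - 21)/(j^2 - 3*j - 40)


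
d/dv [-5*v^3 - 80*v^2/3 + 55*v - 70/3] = -15*v^2 - 160*v/3 + 55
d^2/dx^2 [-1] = 0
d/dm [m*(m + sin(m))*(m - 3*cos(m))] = m*(m + sin(m))*(3*sin(m) + 1) + m*(m - 3*cos(m))*(cos(m) + 1) + (m + sin(m))*(m - 3*cos(m))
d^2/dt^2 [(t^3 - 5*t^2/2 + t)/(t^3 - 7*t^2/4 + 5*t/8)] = -96/(64*t^3 - 240*t^2 + 300*t - 125)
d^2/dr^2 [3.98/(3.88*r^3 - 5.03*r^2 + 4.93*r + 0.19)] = ((40.0388 - 92.6544*r)*(3.88*r^3 - 5.03*r^2 + 4.93*r + 0.19) + 3.98*(11.64*r^2 - 10.06*r + 4.93)*(23.28*r^2 - 20.12*r + 9.86))/(3.88*r^3 - 5.03*r^2 + 4.93*r + 0.19)^3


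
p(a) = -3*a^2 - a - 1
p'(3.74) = -23.44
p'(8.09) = -49.54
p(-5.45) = -84.66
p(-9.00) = -235.00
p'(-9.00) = 53.00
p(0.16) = -1.24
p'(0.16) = -1.96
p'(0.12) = -1.72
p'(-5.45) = 31.70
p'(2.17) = -14.02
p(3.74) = -46.70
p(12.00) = -445.00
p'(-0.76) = 3.56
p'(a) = -6*a - 1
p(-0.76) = -1.97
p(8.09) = -205.43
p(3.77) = -47.41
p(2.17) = -17.30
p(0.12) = -1.16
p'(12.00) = -73.00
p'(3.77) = -23.62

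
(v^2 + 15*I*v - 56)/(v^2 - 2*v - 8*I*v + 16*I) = (v^2 + 15*I*v - 56)/(v^2 - 2*v - 8*I*v + 16*I)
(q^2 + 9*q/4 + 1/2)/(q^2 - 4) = (q + 1/4)/(q - 2)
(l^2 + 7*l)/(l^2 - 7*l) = (l + 7)/(l - 7)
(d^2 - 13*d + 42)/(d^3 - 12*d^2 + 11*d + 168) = (d - 6)/(d^2 - 5*d - 24)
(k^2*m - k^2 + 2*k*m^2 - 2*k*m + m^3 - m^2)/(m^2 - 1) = (k^2 + 2*k*m + m^2)/(m + 1)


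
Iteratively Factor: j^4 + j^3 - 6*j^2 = (j)*(j^3 + j^2 - 6*j) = j*(j + 3)*(j^2 - 2*j) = j*(j - 2)*(j + 3)*(j)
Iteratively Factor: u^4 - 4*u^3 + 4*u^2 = (u)*(u^3 - 4*u^2 + 4*u) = u*(u - 2)*(u^2 - 2*u) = u^2*(u - 2)*(u - 2)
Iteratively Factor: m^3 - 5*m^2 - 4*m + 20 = (m - 5)*(m^2 - 4) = (m - 5)*(m - 2)*(m + 2)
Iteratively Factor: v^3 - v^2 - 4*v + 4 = (v - 2)*(v^2 + v - 2) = (v - 2)*(v + 2)*(v - 1)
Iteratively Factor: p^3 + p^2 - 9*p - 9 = (p - 3)*(p^2 + 4*p + 3) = (p - 3)*(p + 3)*(p + 1)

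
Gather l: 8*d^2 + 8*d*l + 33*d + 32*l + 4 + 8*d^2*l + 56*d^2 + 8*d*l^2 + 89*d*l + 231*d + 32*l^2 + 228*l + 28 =64*d^2 + 264*d + l^2*(8*d + 32) + l*(8*d^2 + 97*d + 260) + 32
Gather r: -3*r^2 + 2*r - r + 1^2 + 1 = -3*r^2 + r + 2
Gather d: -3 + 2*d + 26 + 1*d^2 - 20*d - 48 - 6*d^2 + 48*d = -5*d^2 + 30*d - 25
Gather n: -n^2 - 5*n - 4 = -n^2 - 5*n - 4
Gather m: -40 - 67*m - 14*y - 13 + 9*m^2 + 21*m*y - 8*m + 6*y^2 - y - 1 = 9*m^2 + m*(21*y - 75) + 6*y^2 - 15*y - 54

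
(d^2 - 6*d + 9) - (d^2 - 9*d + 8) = 3*d + 1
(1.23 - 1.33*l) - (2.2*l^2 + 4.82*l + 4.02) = -2.2*l^2 - 6.15*l - 2.79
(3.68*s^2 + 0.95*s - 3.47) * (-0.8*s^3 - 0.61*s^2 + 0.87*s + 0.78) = -2.944*s^5 - 3.0048*s^4 + 5.3981*s^3 + 5.8136*s^2 - 2.2779*s - 2.7066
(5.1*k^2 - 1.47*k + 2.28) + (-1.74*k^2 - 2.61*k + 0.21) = 3.36*k^2 - 4.08*k + 2.49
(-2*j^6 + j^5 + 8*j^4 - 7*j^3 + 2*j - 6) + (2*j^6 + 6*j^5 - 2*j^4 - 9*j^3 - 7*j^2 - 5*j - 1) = 7*j^5 + 6*j^4 - 16*j^3 - 7*j^2 - 3*j - 7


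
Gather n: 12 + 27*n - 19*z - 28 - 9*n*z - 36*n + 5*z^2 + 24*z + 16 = n*(-9*z - 9) + 5*z^2 + 5*z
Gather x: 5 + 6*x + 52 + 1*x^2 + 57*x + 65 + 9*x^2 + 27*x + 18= 10*x^2 + 90*x + 140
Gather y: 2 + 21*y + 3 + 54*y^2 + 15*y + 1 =54*y^2 + 36*y + 6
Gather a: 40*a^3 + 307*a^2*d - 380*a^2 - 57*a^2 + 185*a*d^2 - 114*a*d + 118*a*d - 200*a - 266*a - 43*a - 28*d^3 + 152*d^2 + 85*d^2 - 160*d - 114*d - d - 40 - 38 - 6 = 40*a^3 + a^2*(307*d - 437) + a*(185*d^2 + 4*d - 509) - 28*d^3 + 237*d^2 - 275*d - 84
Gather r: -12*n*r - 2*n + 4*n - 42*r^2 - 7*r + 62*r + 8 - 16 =2*n - 42*r^2 + r*(55 - 12*n) - 8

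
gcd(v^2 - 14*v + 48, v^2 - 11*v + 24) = v - 8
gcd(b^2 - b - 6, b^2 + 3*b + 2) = b + 2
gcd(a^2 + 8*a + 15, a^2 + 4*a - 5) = a + 5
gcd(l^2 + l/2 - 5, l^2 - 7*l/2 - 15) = l + 5/2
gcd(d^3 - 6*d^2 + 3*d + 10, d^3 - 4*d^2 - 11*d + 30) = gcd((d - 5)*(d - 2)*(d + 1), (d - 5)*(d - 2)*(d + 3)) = d^2 - 7*d + 10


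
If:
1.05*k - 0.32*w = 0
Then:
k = 0.304761904761905*w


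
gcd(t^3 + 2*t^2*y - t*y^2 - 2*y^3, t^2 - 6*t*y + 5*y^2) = -t + y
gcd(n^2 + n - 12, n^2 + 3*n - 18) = n - 3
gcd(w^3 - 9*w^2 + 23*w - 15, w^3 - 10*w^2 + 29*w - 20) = w^2 - 6*w + 5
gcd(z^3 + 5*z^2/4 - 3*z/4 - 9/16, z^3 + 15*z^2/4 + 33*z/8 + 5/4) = z + 1/2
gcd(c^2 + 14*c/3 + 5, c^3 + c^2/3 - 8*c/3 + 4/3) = 1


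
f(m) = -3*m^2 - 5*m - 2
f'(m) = -6*m - 5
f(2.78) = -39.09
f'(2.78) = -21.68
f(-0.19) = -1.16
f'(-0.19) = -3.86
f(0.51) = -5.33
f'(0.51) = -8.06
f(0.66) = -6.61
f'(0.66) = -8.96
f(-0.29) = -0.80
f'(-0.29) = -3.26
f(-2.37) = -7.00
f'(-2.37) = 9.22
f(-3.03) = -14.39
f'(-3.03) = 13.18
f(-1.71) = -2.22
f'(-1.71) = 5.26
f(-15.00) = -602.00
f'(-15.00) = 85.00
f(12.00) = -494.00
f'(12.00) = -77.00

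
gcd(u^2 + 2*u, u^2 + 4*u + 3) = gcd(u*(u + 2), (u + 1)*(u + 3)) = 1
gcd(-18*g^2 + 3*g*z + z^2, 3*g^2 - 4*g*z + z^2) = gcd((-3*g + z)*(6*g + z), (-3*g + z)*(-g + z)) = -3*g + z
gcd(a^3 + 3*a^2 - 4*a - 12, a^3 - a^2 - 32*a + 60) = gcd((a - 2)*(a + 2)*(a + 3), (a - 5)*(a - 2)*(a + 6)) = a - 2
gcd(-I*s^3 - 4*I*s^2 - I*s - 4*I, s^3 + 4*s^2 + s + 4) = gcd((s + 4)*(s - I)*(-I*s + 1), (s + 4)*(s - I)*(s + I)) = s^3 + 4*s^2 + s + 4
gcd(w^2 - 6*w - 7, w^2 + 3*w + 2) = w + 1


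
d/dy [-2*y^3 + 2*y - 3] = 2 - 6*y^2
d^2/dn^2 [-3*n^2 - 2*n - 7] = -6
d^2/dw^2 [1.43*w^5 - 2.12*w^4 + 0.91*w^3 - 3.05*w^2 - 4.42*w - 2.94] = 28.6*w^3 - 25.44*w^2 + 5.46*w - 6.1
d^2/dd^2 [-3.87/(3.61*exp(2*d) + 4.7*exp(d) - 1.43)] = (-3.87*(7.22*exp(d) + 4.7)*(14.44*exp(d) + 9.4)*exp(d) + (55.8828*exp(d) + 18.189)*(3.61*exp(2*d) + 4.7*exp(d) - 1.43))*exp(d)/(3.61*exp(2*d) + 4.7*exp(d) - 1.43)^3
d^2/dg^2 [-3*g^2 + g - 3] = -6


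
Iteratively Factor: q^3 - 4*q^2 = (q)*(q^2 - 4*q) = q^2*(q - 4)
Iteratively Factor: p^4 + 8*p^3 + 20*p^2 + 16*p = (p)*(p^3 + 8*p^2 + 20*p + 16) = p*(p + 2)*(p^2 + 6*p + 8) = p*(p + 2)*(p + 4)*(p + 2)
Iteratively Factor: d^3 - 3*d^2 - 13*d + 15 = (d - 5)*(d^2 + 2*d - 3) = (d - 5)*(d - 1)*(d + 3)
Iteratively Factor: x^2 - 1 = (x - 1)*(x + 1)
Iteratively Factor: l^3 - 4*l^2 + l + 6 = (l - 2)*(l^2 - 2*l - 3) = (l - 3)*(l - 2)*(l + 1)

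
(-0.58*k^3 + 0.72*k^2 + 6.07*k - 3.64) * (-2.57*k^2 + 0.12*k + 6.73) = 1.4906*k^5 - 1.92*k^4 - 19.4169*k^3 + 14.9288*k^2 + 40.4143*k - 24.4972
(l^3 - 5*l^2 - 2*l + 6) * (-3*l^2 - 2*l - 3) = -3*l^5 + 13*l^4 + 13*l^3 + l^2 - 6*l - 18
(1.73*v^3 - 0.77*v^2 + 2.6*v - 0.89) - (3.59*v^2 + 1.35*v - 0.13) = 1.73*v^3 - 4.36*v^2 + 1.25*v - 0.76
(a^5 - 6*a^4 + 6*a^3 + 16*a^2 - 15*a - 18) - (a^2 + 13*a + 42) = a^5 - 6*a^4 + 6*a^3 + 15*a^2 - 28*a - 60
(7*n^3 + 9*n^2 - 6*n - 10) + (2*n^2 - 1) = 7*n^3 + 11*n^2 - 6*n - 11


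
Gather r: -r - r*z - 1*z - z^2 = r*(-z - 1) - z^2 - z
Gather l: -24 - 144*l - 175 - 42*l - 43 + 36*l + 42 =-150*l - 200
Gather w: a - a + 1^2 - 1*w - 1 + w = 0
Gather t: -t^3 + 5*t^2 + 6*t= -t^3 + 5*t^2 + 6*t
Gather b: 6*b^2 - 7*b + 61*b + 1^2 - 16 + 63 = 6*b^2 + 54*b + 48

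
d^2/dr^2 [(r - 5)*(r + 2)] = 2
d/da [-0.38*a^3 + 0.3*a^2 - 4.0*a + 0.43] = -1.14*a^2 + 0.6*a - 4.0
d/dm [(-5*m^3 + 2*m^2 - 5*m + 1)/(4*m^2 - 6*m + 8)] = (-10*m^4 + 30*m^3 - 56*m^2 + 12*m - 17)/(2*(4*m^4 - 12*m^3 + 25*m^2 - 24*m + 16))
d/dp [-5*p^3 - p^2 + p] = -15*p^2 - 2*p + 1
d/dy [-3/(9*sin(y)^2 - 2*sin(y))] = 6*(9/tan(y) - cos(y)/sin(y)^2)/(9*sin(y) - 2)^2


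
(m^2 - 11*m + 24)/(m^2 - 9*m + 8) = (m - 3)/(m - 1)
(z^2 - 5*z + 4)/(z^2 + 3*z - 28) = (z - 1)/(z + 7)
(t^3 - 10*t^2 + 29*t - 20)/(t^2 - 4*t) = t - 6 + 5/t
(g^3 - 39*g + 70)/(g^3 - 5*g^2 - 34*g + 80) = (g^2 + 2*g - 35)/(g^2 - 3*g - 40)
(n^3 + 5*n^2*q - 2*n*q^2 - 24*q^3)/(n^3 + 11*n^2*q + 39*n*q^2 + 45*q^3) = (n^2 + 2*n*q - 8*q^2)/(n^2 + 8*n*q + 15*q^2)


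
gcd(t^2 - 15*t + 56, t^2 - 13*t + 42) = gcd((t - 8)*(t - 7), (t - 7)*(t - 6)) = t - 7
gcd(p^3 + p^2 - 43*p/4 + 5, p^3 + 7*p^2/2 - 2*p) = p^2 + 7*p/2 - 2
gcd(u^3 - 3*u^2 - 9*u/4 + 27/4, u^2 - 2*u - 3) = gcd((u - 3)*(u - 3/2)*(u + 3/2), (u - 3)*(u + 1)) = u - 3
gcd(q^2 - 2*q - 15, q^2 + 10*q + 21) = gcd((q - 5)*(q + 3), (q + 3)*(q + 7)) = q + 3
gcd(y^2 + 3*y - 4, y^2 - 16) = y + 4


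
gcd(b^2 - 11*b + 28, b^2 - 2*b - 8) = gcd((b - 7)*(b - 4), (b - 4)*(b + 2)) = b - 4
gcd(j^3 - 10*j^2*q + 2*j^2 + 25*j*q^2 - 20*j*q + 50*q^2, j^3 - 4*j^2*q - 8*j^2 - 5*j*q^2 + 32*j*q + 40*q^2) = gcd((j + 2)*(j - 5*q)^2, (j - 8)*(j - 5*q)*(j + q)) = -j + 5*q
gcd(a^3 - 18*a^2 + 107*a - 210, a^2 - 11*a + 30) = a^2 - 11*a + 30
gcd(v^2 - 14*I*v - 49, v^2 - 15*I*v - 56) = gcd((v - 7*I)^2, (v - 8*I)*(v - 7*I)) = v - 7*I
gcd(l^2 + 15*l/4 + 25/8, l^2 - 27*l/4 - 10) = l + 5/4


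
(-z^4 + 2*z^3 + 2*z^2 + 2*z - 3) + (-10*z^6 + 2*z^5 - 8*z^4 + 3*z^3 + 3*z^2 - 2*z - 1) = -10*z^6 + 2*z^5 - 9*z^4 + 5*z^3 + 5*z^2 - 4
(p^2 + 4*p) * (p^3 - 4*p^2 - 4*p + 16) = p^5 - 20*p^3 + 64*p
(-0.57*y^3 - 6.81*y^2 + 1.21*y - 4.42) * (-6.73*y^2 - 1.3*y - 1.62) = 3.8361*y^5 + 46.5723*y^4 + 1.6331*y^3 + 39.2058*y^2 + 3.7858*y + 7.1604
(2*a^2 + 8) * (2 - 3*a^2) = -6*a^4 - 20*a^2 + 16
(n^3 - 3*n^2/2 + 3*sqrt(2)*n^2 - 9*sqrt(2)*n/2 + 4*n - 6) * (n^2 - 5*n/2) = n^5 - 4*n^4 + 3*sqrt(2)*n^4 - 12*sqrt(2)*n^3 + 31*n^3/4 - 16*n^2 + 45*sqrt(2)*n^2/4 + 15*n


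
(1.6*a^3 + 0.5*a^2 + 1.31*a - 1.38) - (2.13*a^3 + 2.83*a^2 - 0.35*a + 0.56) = -0.53*a^3 - 2.33*a^2 + 1.66*a - 1.94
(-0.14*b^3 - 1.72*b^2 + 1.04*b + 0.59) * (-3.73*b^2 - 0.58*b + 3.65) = 0.5222*b^5 + 6.4968*b^4 - 3.3926*b^3 - 9.0819*b^2 + 3.4538*b + 2.1535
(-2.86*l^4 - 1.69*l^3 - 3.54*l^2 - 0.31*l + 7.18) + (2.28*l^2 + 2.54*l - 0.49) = -2.86*l^4 - 1.69*l^3 - 1.26*l^2 + 2.23*l + 6.69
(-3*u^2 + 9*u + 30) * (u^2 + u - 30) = -3*u^4 + 6*u^3 + 129*u^2 - 240*u - 900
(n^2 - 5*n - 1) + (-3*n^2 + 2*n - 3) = -2*n^2 - 3*n - 4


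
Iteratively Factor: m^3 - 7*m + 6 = (m + 3)*(m^2 - 3*m + 2) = (m - 2)*(m + 3)*(m - 1)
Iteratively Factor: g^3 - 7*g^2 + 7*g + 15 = (g - 3)*(g^2 - 4*g - 5) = (g - 3)*(g + 1)*(g - 5)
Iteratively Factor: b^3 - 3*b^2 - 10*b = (b + 2)*(b^2 - 5*b) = b*(b + 2)*(b - 5)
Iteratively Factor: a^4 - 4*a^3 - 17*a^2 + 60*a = (a)*(a^3 - 4*a^2 - 17*a + 60) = a*(a - 5)*(a^2 + a - 12) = a*(a - 5)*(a + 4)*(a - 3)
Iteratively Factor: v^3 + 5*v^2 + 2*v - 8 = (v + 4)*(v^2 + v - 2) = (v + 2)*(v + 4)*(v - 1)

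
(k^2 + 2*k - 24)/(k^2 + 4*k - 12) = (k - 4)/(k - 2)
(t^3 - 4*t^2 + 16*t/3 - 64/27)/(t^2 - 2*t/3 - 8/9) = (9*t^2 - 24*t + 16)/(3*(3*t + 2))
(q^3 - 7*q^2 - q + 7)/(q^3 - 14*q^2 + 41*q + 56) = (q - 1)/(q - 8)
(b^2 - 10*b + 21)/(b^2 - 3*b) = (b - 7)/b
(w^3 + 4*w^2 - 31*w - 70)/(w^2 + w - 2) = (w^2 + 2*w - 35)/(w - 1)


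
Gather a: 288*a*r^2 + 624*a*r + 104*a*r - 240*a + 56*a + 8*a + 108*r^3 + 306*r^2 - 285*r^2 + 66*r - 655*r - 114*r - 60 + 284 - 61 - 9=a*(288*r^2 + 728*r - 176) + 108*r^3 + 21*r^2 - 703*r + 154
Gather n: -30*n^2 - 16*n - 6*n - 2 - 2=-30*n^2 - 22*n - 4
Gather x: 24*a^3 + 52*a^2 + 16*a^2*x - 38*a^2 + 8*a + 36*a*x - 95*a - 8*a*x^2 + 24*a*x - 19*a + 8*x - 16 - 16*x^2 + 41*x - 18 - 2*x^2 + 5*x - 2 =24*a^3 + 14*a^2 - 106*a + x^2*(-8*a - 18) + x*(16*a^2 + 60*a + 54) - 36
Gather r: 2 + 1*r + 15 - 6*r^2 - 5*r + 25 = -6*r^2 - 4*r + 42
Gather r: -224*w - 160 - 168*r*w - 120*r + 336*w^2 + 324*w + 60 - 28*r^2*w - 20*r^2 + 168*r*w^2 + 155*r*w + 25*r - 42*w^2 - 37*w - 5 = r^2*(-28*w - 20) + r*(168*w^2 - 13*w - 95) + 294*w^2 + 63*w - 105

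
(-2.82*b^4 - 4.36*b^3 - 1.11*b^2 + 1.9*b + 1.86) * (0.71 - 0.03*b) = 0.0846*b^5 - 1.8714*b^4 - 3.0623*b^3 - 0.8451*b^2 + 1.2932*b + 1.3206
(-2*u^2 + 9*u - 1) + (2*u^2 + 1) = 9*u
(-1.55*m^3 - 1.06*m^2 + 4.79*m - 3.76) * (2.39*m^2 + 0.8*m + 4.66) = -3.7045*m^5 - 3.7734*m^4 + 3.3771*m^3 - 10.094*m^2 + 19.3134*m - 17.5216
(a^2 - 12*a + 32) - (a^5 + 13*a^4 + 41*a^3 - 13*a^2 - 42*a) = -a^5 - 13*a^4 - 41*a^3 + 14*a^2 + 30*a + 32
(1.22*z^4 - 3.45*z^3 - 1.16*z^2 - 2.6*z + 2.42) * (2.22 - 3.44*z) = -4.1968*z^5 + 14.5764*z^4 - 3.6686*z^3 + 6.3688*z^2 - 14.0968*z + 5.3724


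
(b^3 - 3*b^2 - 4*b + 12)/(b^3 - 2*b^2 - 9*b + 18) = (b + 2)/(b + 3)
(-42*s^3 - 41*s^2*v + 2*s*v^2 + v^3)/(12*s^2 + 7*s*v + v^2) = (-42*s^3 - 41*s^2*v + 2*s*v^2 + v^3)/(12*s^2 + 7*s*v + v^2)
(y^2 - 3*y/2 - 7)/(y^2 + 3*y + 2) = (y - 7/2)/(y + 1)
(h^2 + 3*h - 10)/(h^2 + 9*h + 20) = (h - 2)/(h + 4)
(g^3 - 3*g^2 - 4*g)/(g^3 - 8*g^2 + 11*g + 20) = g/(g - 5)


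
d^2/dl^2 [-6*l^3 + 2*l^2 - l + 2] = 4 - 36*l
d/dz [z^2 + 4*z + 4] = 2*z + 4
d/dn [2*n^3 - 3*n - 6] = 6*n^2 - 3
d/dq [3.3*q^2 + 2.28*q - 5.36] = 6.6*q + 2.28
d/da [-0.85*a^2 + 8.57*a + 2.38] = 8.57 - 1.7*a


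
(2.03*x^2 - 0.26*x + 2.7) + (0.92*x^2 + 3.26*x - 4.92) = 2.95*x^2 + 3.0*x - 2.22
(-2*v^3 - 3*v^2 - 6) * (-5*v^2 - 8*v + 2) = 10*v^5 + 31*v^4 + 20*v^3 + 24*v^2 + 48*v - 12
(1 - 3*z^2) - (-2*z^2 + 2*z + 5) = -z^2 - 2*z - 4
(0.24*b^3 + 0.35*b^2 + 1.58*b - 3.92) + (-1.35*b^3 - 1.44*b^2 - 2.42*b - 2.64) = -1.11*b^3 - 1.09*b^2 - 0.84*b - 6.56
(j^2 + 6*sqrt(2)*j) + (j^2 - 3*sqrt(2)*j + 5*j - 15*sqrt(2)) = 2*j^2 + 3*sqrt(2)*j + 5*j - 15*sqrt(2)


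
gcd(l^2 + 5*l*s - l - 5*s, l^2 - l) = l - 1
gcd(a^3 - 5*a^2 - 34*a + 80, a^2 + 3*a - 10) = a^2 + 3*a - 10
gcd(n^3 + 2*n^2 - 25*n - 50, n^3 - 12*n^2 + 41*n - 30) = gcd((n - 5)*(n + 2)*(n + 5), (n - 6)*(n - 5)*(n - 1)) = n - 5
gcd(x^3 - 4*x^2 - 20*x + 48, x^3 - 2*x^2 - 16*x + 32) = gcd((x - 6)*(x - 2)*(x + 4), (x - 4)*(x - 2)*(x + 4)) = x^2 + 2*x - 8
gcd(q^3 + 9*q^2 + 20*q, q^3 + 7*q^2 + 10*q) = q^2 + 5*q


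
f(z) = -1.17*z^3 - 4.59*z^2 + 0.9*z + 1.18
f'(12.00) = -614.70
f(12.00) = -2670.74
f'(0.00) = 0.90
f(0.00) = 1.18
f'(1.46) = -19.98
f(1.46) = -10.93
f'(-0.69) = 5.56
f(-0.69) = -1.24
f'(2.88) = -54.65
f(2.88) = -62.25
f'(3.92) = -89.02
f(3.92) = -136.30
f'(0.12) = -0.25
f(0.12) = 1.22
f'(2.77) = -51.46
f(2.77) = -56.41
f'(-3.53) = -10.43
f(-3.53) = -7.73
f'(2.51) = -44.26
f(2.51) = -43.98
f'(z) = -3.51*z^2 - 9.18*z + 0.9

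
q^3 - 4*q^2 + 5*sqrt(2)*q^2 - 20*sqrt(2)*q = q*(q - 4)*(q + 5*sqrt(2))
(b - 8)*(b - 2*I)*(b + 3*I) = b^3 - 8*b^2 + I*b^2 + 6*b - 8*I*b - 48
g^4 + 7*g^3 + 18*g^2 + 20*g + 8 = (g + 1)*(g + 2)^3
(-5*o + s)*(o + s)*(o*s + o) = -5*o^3*s - 5*o^3 - 4*o^2*s^2 - 4*o^2*s + o*s^3 + o*s^2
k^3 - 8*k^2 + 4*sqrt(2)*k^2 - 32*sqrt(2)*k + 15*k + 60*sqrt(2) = (k - 5)*(k - 3)*(k + 4*sqrt(2))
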